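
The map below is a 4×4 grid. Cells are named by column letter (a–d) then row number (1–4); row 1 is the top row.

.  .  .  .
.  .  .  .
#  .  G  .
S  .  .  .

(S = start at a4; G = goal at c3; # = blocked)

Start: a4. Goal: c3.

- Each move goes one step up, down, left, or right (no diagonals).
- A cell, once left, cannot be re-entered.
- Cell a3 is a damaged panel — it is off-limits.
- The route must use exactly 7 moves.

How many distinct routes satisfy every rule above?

Need simple routes of exactly 7 moves from a4 to c3 (Manhattan distance 3, so 2 moves are spent on a detour and 2 undoing it).
Enumerating: a4 b4 b3 b2 b1 c1 c2 c3 | a4 b4 b3 b2 c2 d2 d3 c3 | a4 b4 c4 d4 d3 d2 c2 c3.
That gives 3 routes.

3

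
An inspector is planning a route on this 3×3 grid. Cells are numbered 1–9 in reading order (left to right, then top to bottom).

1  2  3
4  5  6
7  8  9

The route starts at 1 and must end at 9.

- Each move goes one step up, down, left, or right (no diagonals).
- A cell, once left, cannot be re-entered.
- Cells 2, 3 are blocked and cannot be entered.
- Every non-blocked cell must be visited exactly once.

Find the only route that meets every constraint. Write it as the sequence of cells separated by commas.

1, 4, 7, 8, 5, 6, 9

Need to visit all 7 open cells exactly once, starting at 1 and ending at 9.
Cell 7 has only two open neighbours (4 and 8), so the path must pass straight through it: one of those is the cell it's entered from and the other is where it exits.
Route from 1: 2× down (reaching 7), right to 8, up to 5, right to 6, down to 9 — 6 moves in all.
Check: all 7 open cells covered.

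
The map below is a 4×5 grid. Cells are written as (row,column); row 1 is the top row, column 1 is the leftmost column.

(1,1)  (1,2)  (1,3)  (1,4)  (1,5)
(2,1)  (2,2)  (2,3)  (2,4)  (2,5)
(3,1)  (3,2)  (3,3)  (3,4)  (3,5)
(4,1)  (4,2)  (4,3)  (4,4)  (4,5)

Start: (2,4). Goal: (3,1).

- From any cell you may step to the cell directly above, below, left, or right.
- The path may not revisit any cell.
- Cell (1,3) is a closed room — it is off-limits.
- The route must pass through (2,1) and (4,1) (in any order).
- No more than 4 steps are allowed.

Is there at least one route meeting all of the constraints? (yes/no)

no

Even ignoring the no-revisit rule, getting from (2,4) to (3,1), taking the cheapest ordering (2,4) → (2,1) → (4,1) → (3,1) needs at least 3 + 2 + 1 = 6 moves (Manhattan distance per leg), which exceeds the 4-move limit.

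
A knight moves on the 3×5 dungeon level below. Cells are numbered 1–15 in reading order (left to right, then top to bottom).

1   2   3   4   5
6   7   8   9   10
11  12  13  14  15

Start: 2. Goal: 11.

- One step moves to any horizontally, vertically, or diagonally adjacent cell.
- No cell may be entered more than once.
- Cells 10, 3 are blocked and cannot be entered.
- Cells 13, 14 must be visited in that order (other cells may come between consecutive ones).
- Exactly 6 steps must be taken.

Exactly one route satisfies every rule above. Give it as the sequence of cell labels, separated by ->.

The waypoints must appear in the order 13, 14, with no cell reused.
Route from 2: down to 7, down-right to 13, right to 14, up-left to 8, down-left to 12, left to 11 — 6 moves in all.
Check: order respected (13 at step 2, 14 at step 3); 6 moves as required.

2 -> 7 -> 13 -> 14 -> 8 -> 12 -> 11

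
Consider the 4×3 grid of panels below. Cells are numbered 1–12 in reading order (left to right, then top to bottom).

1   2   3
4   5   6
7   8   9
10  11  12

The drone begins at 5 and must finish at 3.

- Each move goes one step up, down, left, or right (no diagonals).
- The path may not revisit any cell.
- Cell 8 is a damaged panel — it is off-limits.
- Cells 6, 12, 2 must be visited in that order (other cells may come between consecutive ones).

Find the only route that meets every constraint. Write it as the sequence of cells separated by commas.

5, 6, 9, 12, 11, 10, 7, 4, 1, 2, 3

The waypoints must appear in the order 6, 12, 2, with no cell reused.
Route from 5: right 1 to 6, down 2 to 12, left 2 to 10, up 3 to 1, right 2 to 3 — 10 moves in all.
Check: order respected (6 at step 1, 12 at step 3, 2 at step 9).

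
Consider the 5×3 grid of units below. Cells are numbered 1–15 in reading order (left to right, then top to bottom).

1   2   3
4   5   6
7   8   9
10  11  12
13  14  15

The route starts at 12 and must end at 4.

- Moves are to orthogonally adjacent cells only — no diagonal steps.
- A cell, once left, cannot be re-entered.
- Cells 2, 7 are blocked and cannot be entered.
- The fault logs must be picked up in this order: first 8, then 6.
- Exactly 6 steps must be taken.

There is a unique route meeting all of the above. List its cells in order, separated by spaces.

The waypoints must appear in the order 8, 6, with no cell reused.
Route from 12: left 1 to 11, up 1 to 8, right 1 to 9, up 1 to 6, left 2 to 4 — 6 moves in all.
Check: order respected (8 at step 2, 6 at step 4); 6 moves as required.

12 11 8 9 6 5 4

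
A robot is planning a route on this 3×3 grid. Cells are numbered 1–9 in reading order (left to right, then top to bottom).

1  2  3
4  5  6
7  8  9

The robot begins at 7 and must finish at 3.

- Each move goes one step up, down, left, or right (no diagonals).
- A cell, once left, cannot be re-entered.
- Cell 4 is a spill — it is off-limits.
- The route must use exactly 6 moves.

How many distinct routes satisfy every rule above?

Need simple routes of exactly 6 moves from 7 to 3 (Manhattan distance 4, so 1 moves are spent on a detour and 1 undoing it).
Enumerating: 7 8 9 6 5 2 3.
That gives 1 route.

1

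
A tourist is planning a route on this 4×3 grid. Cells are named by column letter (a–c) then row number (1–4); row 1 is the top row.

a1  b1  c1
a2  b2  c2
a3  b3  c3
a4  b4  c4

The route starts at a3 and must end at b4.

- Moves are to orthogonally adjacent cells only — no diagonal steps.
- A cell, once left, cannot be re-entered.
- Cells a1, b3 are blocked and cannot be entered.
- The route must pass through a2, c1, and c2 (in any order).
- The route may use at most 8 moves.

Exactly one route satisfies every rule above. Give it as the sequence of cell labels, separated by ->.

The budget equals the shortest possible length, so every move has to be on a shortest route through the required cells.
Route from a3: up 1 to a2, right 1 to b2, up 1 to b1, right 1 to c1, down 3 to c4, left 1 to b4 — 8 moves in all.
Check: all required cells visited; 8 ≤ 8 moves.

a3 -> a2 -> b2 -> b1 -> c1 -> c2 -> c3 -> c4 -> b4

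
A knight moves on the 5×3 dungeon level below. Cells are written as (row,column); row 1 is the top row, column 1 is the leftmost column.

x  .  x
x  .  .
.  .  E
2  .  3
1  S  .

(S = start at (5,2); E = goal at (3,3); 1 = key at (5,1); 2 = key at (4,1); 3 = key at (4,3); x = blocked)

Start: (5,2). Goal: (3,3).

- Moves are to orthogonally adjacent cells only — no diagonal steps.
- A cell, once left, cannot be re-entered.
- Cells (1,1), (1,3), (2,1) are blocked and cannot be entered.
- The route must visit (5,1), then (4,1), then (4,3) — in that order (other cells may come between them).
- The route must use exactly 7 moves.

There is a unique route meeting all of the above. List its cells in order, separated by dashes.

The waypoints must appear in the order (5,1), (4,1), (4,3), with no cell reused.
Route from (5,2): left to (5,1), 2× up (reaching (3,1)), right to (3,2), down to (4,2), right to (4,3), up to (3,3) — 7 moves in all.
Check: order respected (1 at step 1, 2 at step 2, 3 at step 6); 7 moves as required.

(5,2) - (5,1) - (4,1) - (3,1) - (3,2) - (4,2) - (4,3) - (3,3)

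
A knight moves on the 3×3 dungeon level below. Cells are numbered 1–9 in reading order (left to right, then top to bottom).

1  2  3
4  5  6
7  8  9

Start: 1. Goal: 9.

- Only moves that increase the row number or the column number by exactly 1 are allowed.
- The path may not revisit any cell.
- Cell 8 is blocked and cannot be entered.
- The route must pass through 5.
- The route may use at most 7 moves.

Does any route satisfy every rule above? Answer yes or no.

One route that works: 1 → 4 → 5 → 6 → 9.

yes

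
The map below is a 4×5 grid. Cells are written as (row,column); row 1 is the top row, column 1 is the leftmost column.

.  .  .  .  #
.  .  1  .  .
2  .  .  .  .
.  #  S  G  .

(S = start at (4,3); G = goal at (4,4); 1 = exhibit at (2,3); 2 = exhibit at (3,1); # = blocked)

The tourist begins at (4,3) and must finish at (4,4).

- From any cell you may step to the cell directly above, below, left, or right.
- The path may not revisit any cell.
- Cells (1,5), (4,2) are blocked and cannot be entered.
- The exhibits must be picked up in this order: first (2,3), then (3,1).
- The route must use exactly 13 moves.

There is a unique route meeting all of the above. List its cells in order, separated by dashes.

(4,3) - (3,3) - (2,3) - (2,2) - (3,2) - (3,1) - (2,1) - (1,1) - (1,2) - (1,3) - (1,4) - (2,4) - (3,4) - (4,4)

The waypoints must appear in the order (2,3), (3,1), with no cell reused.
Route from (4,3): 2× up (reaching (2,3)), left to (2,2), down to (3,2), left to (3,1), 2× up (reaching (1,1)), 3× right (reaching (1,4)), 3× down (reaching (4,4)) — 13 moves in all.
Check: order respected (1 at step 2, 2 at step 5); 13 moves as required.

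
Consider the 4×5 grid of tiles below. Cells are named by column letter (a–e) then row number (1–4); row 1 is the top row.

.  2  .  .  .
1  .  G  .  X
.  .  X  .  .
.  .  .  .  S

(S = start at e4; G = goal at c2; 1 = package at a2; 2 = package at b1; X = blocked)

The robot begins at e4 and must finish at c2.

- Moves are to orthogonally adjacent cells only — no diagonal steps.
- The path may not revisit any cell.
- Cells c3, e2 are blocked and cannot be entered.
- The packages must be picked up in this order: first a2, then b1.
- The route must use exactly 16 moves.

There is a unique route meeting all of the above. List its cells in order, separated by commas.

The waypoints must appear in the order a2, b1, with no cell reused.
Route from e4: up to e3, left to d3, down to d4, 3× left (reaching a4), up to a3, right to b3, up to b2, left to a2, up to a1, 3× right (reaching d1), down to d2, left to c2 — 16 moves in all.
Check: order respected (1 at step 10, 2 at step 12); 16 moves as required.

e4, e3, d3, d4, c4, b4, a4, a3, b3, b2, a2, a1, b1, c1, d1, d2, c2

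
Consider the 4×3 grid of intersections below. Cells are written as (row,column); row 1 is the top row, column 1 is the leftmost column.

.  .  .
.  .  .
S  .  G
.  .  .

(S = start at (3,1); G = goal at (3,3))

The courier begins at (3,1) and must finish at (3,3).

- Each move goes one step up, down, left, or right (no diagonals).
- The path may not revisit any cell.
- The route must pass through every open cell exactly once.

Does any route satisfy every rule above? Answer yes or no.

no

Colour the cells like a checkerboard: each orthogonal step flips colour, so a Hamiltonian route alternates colours. Here there are 6 cells of one colour and 6 of the other, with start on the same colour as the goal — the counts and endpoints can't be arranged into an alternating sequence of length 12, so no Hamiltonian route exists.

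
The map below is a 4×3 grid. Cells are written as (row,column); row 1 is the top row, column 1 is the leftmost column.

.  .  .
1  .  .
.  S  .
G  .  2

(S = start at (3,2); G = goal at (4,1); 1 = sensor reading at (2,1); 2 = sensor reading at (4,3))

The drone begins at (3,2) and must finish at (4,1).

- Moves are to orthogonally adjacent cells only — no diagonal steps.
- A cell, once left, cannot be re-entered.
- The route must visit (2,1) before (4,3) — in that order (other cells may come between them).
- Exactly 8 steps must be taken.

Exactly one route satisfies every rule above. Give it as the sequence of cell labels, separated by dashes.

(3,2) - (3,1) - (2,1) - (2,2) - (2,3) - (3,3) - (4,3) - (4,2) - (4,1)

The waypoints must appear in the order (2,1), (4,3), with no cell reused.
Route from (3,2): left 1 to (3,1), up 1 to (2,1), right 2 to (2,3), down 2 to (4,3), left 2 to (4,1) — 8 moves in all.
Check: order respected (1 at step 2, 2 at step 6); 8 moves as required.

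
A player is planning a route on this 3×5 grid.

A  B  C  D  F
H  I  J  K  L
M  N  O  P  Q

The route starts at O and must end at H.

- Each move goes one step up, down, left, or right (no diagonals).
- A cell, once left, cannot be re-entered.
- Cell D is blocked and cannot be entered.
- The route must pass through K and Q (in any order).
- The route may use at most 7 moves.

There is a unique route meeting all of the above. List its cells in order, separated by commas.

O, P, Q, L, K, J, I, H

Any route must reach K and Q and still end at H within 7 moves, so the order of the required stops is forced.
Route from O: right 2 to Q, up 1 to L, left 4 to H — 7 moves in all.
Check: all required cells visited; 7 ≤ 7 moves.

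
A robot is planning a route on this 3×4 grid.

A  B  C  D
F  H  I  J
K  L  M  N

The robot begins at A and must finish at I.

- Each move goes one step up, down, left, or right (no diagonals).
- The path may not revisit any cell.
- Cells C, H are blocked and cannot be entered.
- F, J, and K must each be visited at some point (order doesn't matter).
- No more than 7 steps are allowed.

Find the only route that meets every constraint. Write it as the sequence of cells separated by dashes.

A - F - K - L - M - N - J - I

Any route must reach F, J, and K and still end at I within 7 moves, so the order of the required stops is forced.
Route from A: 2× down (reaching K), 3× right (reaching N), up to J, left to I — 7 moves in all.
Check: all required cells visited; 7 ≤ 7 moves.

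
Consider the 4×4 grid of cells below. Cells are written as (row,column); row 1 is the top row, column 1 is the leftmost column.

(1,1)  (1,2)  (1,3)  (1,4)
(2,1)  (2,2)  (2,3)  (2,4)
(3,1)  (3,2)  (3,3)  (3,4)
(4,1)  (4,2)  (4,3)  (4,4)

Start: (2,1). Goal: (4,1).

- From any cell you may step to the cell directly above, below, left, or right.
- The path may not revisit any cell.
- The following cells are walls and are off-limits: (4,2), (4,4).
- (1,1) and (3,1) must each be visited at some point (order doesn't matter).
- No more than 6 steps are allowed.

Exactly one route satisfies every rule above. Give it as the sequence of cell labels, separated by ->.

The 6-move cap with required stops at (1,1), (3,1) leaves no slack for detours.
Route from (2,1): up to (1,1), right to (1,2), 2× down (reaching (3,2)), left to (3,1), down to (4,1) — 6 moves in all.
Check: all required cells visited; 6 ≤ 6 moves.

(2,1) -> (1,1) -> (1,2) -> (2,2) -> (3,2) -> (3,1) -> (4,1)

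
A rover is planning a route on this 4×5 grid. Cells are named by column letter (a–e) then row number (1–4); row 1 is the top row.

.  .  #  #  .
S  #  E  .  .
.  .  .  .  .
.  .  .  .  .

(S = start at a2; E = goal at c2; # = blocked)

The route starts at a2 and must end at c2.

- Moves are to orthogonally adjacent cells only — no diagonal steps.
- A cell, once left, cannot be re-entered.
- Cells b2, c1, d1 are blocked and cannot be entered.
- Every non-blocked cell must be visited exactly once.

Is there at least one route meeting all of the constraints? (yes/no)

Cell b1 has only one open neighbour but is neither the start nor the goal, so a Hamiltonian route would have to both enter and leave it through the same neighbour — impossible without revisiting.

no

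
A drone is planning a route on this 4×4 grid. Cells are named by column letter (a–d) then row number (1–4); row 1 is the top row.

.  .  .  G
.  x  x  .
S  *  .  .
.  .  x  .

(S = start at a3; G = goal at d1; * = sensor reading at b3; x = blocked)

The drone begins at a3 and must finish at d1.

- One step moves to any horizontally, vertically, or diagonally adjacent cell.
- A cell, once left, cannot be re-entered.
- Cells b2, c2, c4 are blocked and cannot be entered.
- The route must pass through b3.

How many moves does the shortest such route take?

4

Any route passes through b3 somewhere between a3 and d1. Summing Chebyshev distances along the two legs (a3 → b3 → d1) gives a lower bound of 1 + 2 = 3 moves.
That bound ignores the blocked cells. Measuring each leg by the fewest moves that actually steer around them (a3→b3: 1; b3→d1: 3) raises the lower bound to 4.
A route of 4 moves exists: a3 → b3 → c3 → d2 → d1.
Since 4 matches that lower bound, it is optimal.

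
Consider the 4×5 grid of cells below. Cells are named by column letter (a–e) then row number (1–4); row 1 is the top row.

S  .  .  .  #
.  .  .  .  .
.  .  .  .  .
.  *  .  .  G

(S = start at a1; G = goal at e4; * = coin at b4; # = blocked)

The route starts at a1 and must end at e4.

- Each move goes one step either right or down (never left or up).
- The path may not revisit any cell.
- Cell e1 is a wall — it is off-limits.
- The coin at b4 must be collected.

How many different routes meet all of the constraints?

4

A right/down-only route from a1 to e4 makes exactly 3 down-moves and 4 right-moves in some order.
With no other constraints that would be C(7,3) = 35 routes.
Split at b4 and multiply the segment counts (each segment already excludes blocked cells): a1→b4: 4; b4→e4: 1; product = 4.
That gives 4 routes.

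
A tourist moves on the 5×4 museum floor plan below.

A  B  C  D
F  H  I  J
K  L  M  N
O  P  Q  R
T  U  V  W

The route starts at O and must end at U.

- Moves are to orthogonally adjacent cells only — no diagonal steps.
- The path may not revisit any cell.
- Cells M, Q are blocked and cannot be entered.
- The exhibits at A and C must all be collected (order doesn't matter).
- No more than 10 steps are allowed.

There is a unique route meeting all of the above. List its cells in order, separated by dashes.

The 10-move cap with required stops at A, C leaves no slack for detours.
Route from O: up 3 to A, right 2 to C, down 1 to I, left 1 to H, down 3 to U — 10 moves in all.
Check: all required cells visited; 10 ≤ 10 moves.

O - K - F - A - B - C - I - H - L - P - U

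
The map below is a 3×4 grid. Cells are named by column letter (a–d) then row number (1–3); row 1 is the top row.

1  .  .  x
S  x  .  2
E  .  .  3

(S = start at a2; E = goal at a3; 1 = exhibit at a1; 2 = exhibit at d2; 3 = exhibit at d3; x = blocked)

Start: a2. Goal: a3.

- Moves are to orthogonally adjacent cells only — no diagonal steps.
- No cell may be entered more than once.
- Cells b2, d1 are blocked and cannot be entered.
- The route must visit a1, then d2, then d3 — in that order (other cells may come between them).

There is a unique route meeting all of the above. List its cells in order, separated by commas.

The waypoints must appear in the order a1, d2, d3, with no cell reused.
Route from a2: up 1 to a1, right 2 to c1, down 1 to c2, right 1 to d2, down 1 to d3, left 3 to a3 — 9 moves in all.
Check: order respected (1 at step 1, 2 at step 5, 3 at step 6).

a2, a1, b1, c1, c2, d2, d3, c3, b3, a3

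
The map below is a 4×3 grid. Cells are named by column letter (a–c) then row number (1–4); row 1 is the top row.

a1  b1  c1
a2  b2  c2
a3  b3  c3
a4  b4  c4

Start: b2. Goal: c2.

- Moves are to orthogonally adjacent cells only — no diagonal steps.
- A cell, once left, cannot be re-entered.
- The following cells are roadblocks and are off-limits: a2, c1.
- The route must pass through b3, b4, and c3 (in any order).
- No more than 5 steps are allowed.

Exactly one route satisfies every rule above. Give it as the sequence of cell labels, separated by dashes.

b2 - b3 - b4 - c4 - c3 - c2

Any route must reach b3, b4, and c3 and still end at c2 within 5 moves, so the order of the required stops is forced.
Route from b2: down 2 to b4, right 1 to c4, up 2 to c2 — 5 moves in all.
Check: all required cells visited; 5 ≤ 5 moves.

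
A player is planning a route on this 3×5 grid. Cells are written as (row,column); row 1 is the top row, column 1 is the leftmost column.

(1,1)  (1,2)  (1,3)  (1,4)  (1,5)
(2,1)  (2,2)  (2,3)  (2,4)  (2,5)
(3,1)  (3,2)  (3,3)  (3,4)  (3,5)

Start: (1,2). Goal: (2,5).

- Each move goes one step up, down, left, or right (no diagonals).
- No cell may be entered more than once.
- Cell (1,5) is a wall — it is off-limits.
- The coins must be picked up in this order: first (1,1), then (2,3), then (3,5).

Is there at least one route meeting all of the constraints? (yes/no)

yes

One route that works: (1,2) → (1,1) → (2,1) → (2,2) → (2,3) → (3,3) → (3,4) → (3,5) → (2,5).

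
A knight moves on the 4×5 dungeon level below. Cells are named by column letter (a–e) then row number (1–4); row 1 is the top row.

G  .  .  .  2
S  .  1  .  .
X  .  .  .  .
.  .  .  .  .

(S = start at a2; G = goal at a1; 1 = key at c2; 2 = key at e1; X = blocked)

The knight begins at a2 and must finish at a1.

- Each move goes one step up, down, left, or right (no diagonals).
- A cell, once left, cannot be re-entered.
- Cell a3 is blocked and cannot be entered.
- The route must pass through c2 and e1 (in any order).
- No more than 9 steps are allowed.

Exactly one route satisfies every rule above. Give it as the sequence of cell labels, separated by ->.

a2 -> b2 -> c2 -> d2 -> e2 -> e1 -> d1 -> c1 -> b1 -> a1

The budget equals the shortest possible length, so every move has to be on a shortest route through the required cells.
Route from a2: 4× right (reaching e2), up to e1, 4× left (reaching a1) — 9 moves in all.
Check: all required cells visited; 9 ≤ 9 moves.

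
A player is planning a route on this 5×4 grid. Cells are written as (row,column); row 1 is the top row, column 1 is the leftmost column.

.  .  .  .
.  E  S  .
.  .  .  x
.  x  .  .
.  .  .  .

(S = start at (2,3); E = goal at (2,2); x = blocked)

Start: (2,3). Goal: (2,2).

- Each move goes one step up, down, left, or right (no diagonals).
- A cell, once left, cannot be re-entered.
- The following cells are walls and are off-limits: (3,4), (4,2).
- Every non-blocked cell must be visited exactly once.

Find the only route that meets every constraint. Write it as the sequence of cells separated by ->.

(2,3) -> (2,4) -> (1,4) -> (1,3) -> (1,2) -> (1,1) -> (2,1) -> (3,1) -> (4,1) -> (5,1) -> (5,2) -> (5,3) -> (5,4) -> (4,4) -> (4,3) -> (3,3) -> (3,2) -> (2,2)

Need to visit all 18 open cells exactly once, starting at (2,3) and ending at (2,2).
Cell (5,4) has only two open neighbours ((4,4) and (5,3)), so the path must pass straight through it: one of those is the cell it's entered from and the other is where it exits.
Route from (2,3): right 1 to (2,4), up 1 to (1,4), left 3 to (1,1), down 4 to (5,1), right 3 to (5,4), up 1 to (4,4), left 1 to (4,3), up 1 to (3,3), left 1 to (3,2), up 1 to (2,2) — 17 moves in all.
Check: all 18 open cells covered.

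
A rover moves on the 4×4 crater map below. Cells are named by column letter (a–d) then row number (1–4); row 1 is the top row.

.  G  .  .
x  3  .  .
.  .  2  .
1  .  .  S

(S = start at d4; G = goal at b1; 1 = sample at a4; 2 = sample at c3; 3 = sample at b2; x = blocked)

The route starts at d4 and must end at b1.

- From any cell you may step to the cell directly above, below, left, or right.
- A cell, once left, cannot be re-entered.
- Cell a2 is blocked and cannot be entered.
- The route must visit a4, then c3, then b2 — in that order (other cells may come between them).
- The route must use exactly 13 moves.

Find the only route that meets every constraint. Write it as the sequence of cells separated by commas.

The waypoints must appear in the order a4, c3, b2, with no cell reused.
Route from d4: 3× left (reaching a4), up to a3, 3× right (reaching d3), 2× up (reaching d1), left to c1, down to c2, left to b2, up to b1 — 13 moves in all.
Check: order respected (1 at step 3, 2 at step 6, 3 at step 12); 13 moves as required.

d4, c4, b4, a4, a3, b3, c3, d3, d2, d1, c1, c2, b2, b1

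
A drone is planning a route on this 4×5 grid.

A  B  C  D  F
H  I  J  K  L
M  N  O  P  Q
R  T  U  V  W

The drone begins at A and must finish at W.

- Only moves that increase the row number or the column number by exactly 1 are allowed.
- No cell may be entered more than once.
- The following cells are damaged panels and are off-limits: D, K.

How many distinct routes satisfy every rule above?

22

A right/down-only route from A to W makes exactly 3 down-moves and 4 right-moves in some order.
With no other constraints that would be C(7,3) = 35 routes.
Subtract routes through each blocked cell (inclusion–exclusion for overlaps): − through D: 4 − through K: 12 + through D&K: 3 → 22.
That gives 22 routes.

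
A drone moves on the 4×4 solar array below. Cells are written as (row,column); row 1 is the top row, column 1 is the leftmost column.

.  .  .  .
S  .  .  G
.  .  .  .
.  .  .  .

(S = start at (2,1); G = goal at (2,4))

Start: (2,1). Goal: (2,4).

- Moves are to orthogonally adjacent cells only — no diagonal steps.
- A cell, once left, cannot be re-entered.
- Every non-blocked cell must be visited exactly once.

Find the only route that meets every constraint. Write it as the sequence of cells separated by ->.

Need to visit all 16 open cells exactly once, starting at (2,1) and ending at (2,4).
Cell (1,4) has only two open neighbours ((2,4) and (1,3)), so the path must pass straight through it: one of those is the cell it's entered from and the other is where it exits.
Route from (2,1): up 1 to (1,1), right 1 to (1,2), down 2 to (3,2), left 1 to (3,1), down 1 to (4,1), right 3 to (4,4), up 1 to (3,4), left 1 to (3,3), up 2 to (1,3), right 1 to (1,4), down 1 to (2,4) — 15 moves in all.
Check: all 16 open cells covered.

(2,1) -> (1,1) -> (1,2) -> (2,2) -> (3,2) -> (3,1) -> (4,1) -> (4,2) -> (4,3) -> (4,4) -> (3,4) -> (3,3) -> (2,3) -> (1,3) -> (1,4) -> (2,4)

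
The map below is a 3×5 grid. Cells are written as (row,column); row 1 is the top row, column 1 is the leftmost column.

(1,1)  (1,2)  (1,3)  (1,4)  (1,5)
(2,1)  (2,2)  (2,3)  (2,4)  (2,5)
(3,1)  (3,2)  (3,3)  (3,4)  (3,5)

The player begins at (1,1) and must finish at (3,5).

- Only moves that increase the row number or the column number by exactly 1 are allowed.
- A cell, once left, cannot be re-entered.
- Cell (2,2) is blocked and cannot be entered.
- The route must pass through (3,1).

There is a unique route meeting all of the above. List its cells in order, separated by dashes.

(1,1) - (2,1) - (3,1) - (3,2) - (3,3) - (3,4) - (3,5)

Moves only go right or down, so the column and row indices never decrease.
Route from (1,1): 2× down (reaching (3,1)), 4× right (reaching (3,5)) — 6 moves in all.
Check: all required cells visited.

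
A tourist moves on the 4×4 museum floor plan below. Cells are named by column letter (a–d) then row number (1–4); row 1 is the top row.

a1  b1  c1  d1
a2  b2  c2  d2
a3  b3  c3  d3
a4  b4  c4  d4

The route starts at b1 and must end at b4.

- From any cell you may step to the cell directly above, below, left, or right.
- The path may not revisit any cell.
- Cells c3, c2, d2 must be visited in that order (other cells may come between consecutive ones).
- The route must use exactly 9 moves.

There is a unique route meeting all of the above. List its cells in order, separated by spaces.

b1 b2 b3 c3 c2 d2 d3 d4 c4 b4

The waypoints must appear in the order c3, c2, d2, with no cell reused.
Route from b1: down 2 to b3, right 1 to c3, up 1 to c2, right 1 to d2, down 2 to d4, left 2 to b4 — 9 moves in all.
Check: order respected (c3 at step 3, c2 at step 4, d2 at step 5); 9 moves as required.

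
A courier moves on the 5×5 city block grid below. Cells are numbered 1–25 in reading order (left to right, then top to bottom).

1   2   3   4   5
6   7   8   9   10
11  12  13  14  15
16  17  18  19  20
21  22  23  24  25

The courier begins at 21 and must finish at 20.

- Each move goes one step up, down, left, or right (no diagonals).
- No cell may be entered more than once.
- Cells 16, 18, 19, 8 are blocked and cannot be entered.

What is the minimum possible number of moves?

5

The Manhattan distance from 21 to 20 is |5−4| + |1−5| = 5, so at least 5 moves are needed.
A route of 5 moves achieves this: 21 → 22 → 23 → 24 → 25 → 20.
Since 5 matches the lower bound, it is optimal.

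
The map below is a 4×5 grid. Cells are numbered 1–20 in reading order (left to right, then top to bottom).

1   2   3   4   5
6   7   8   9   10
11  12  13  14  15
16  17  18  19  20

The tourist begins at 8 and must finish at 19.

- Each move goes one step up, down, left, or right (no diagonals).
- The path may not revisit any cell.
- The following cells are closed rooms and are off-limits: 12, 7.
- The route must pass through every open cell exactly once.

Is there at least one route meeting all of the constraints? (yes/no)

yes

One route that works: 8 → 3 → 2 → 1 → 6 → 11 → 16 → 17 → 18 → 13 → 14 → 9 → 4 → 5 → 10 → 15 → 20 → 19.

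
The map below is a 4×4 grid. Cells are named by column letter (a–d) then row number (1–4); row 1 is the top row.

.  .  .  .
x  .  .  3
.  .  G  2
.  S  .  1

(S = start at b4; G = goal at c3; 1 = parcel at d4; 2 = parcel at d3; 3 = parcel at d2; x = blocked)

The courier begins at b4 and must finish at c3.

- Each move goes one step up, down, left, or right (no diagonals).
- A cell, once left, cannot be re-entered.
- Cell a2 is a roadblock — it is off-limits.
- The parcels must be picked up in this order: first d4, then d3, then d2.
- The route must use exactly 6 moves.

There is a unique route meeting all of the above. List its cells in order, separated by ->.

b4 -> c4 -> d4 -> d3 -> d2 -> c2 -> c3

The waypoints must appear in the order d4, d3, d2, with no cell reused.
Route from b4: right 2 to d4, up 2 to d2, left 1 to c2, down 1 to c3 — 6 moves in all.
Check: order respected (1 at step 2, 2 at step 3, 3 at step 4); 6 moves as required.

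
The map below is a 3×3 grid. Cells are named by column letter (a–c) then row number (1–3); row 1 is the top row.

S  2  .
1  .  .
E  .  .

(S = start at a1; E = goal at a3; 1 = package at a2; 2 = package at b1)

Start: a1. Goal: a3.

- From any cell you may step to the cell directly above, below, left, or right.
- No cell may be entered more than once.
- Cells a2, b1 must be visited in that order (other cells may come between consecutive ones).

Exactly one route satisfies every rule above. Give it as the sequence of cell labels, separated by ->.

The waypoints must appear in the order a2, b1, with no cell reused.
Route from a1: down to a2, right to b2, up to b1, right to c1, 2× down (reaching c3), 2× left (reaching a3) — 8 moves in all.
Check: order respected (1 at step 1, 2 at step 3).

a1 -> a2 -> b2 -> b1 -> c1 -> c2 -> c3 -> b3 -> a3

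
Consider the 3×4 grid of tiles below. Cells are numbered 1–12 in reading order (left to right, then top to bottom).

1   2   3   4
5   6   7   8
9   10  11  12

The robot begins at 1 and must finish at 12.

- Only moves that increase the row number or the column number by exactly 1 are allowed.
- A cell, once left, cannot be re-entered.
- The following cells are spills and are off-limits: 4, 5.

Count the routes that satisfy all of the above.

A right/down-only route from 1 to 12 makes exactly 2 down-moves and 3 right-moves in some order.
With no other constraints that would be C(5,2) = 10 routes.
Subtract routes through each blocked cell (inclusion–exclusion for overlaps): − through 4: 1 − through 5: 4 → 5.
That gives 5 routes.

5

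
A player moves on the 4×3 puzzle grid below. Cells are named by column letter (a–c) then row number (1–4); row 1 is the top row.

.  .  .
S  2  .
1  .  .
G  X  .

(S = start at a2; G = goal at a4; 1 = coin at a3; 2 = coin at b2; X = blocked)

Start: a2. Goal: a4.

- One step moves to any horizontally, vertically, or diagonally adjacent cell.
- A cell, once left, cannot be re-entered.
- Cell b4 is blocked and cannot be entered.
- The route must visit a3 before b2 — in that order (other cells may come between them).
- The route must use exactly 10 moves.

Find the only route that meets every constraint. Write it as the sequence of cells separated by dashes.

a2 - a3 - b2 - a1 - b1 - c1 - c2 - c3 - c4 - b3 - a4

The waypoints must appear in the order a3, b2, with no cell reused.
Route from a2: down 1 to a3, up-right 1 to b2, up-left 1 to a1, right 2 to c1, down 3 to c4, up-left 1 to b3, down-left 1 to a4 — 10 moves in all.
Check: order respected (1 at step 1, 2 at step 2); 10 moves as required.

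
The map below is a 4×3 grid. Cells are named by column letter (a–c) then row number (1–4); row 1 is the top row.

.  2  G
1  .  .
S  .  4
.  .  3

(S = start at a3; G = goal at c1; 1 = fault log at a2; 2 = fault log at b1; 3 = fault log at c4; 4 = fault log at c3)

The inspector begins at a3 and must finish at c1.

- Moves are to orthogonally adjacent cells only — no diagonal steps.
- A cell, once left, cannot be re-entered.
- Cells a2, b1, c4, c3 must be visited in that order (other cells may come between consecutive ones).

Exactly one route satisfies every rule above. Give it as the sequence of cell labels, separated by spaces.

The waypoints must appear in the order a2, b1, c4, c3, with no cell reused.
Route from a3: 2× up (reaching a1), right to b1, 3× down (reaching b4), right to c4, 3× up (reaching c1) — 10 moves in all.
Check: order respected (1 at step 1, 2 at step 3, 3 at step 7, 4 at step 8).

a3 a2 a1 b1 b2 b3 b4 c4 c3 c2 c1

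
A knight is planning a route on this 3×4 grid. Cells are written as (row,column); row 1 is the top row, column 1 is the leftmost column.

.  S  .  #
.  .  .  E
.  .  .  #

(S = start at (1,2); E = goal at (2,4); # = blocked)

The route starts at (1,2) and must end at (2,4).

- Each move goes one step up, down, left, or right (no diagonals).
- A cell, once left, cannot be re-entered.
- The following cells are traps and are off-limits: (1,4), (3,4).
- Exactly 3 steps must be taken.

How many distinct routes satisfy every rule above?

2

Need simple routes of exactly 3 moves from (1,2) to (2,4) (Manhattan distance 3, so 0 moves are spent on a detour and 0 undoing it).
Enumerating: (1,2) (2,2) (2,3) (2,4) | (1,2) (1,3) (2,3) (2,4).
That gives 2 routes.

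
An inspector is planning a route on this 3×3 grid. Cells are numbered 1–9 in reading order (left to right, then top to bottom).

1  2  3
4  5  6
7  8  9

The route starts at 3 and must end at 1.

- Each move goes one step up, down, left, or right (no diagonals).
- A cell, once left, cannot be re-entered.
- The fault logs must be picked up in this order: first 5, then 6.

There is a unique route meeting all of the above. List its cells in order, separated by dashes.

The waypoints must appear in the order 5, 6, with no cell reused.
Route from 3: left to 2, down to 5, right to 6, down to 9, 2× left (reaching 7), 2× up (reaching 1) — 8 moves in all.
Check: order respected (5 at step 2, 6 at step 3).

3 - 2 - 5 - 6 - 9 - 8 - 7 - 4 - 1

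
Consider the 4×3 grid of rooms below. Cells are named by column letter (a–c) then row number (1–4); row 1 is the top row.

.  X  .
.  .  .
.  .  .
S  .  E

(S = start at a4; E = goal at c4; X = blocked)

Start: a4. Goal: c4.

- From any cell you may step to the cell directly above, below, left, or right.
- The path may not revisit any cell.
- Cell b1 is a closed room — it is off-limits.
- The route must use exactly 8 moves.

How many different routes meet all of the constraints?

Need simple routes of exactly 8 moves from a4 to c4 (Manhattan distance 2, so 3 moves are spent on a detour and 3 undoing it).
Enumerating: a4 a3 a2 b2 c2 c3 b3 b4 c4 | a4 b4 b3 a3 a2 b2 c2 c3 c4.
That gives 2 routes.

2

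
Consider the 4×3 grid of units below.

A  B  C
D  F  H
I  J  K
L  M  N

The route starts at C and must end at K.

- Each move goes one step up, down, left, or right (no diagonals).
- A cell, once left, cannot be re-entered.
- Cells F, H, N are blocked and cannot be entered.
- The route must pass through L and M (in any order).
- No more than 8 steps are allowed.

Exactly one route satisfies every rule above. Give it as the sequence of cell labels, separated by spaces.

C B A D I L M J K

The budget equals the shortest possible length, so every move has to be on a shortest route through the required cells.
Route from C: left 2 to A, down 3 to L, right 1 to M, up 1 to J, right 1 to K — 8 moves in all.
Check: all required cells visited; 8 ≤ 8 moves.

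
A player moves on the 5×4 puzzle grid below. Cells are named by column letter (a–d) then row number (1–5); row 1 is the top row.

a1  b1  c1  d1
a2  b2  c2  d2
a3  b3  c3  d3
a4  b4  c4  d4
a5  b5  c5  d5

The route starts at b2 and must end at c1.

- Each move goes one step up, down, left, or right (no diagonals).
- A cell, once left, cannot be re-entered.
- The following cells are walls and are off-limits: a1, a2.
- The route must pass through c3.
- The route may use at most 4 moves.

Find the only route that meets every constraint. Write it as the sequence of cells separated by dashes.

The budget equals the shortest possible length, so every move has to be on a shortest route through the required cells.
Route from b2: down 1 to b3, right 1 to c3, up 2 to c1 — 4 moves in all.
Check: all required cells visited; 4 ≤ 4 moves.

b2 - b3 - c3 - c2 - c1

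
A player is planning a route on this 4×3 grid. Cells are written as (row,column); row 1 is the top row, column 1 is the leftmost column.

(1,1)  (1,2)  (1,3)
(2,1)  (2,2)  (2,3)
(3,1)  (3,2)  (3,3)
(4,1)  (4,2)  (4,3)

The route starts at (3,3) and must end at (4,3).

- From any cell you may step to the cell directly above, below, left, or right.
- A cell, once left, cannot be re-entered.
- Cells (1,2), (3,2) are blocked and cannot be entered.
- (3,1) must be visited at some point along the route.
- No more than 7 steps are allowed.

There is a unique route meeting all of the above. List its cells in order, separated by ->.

Any route must reach (3,1) and still end at (4,3) within 7 moves, so the order of the required stops is forced.
Route from (3,3): up 1 to (2,3), left 2 to (2,1), down 2 to (4,1), right 2 to (4,3) — 7 moves in all.
Check: all required cells visited; 7 ≤ 7 moves.

(3,3) -> (2,3) -> (2,2) -> (2,1) -> (3,1) -> (4,1) -> (4,2) -> (4,3)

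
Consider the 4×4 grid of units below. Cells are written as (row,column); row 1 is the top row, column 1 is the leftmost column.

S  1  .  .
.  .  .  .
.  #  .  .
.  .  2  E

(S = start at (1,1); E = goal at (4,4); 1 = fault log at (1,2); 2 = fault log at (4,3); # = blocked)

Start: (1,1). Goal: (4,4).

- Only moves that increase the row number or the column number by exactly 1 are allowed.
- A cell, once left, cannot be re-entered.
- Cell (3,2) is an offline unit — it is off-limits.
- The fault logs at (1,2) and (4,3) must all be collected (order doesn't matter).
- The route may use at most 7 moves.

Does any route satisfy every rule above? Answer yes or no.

One route that works: (1,1) → (1,2) → (2,2) → (2,3) → (3,3) → (4,3) → (4,4).

yes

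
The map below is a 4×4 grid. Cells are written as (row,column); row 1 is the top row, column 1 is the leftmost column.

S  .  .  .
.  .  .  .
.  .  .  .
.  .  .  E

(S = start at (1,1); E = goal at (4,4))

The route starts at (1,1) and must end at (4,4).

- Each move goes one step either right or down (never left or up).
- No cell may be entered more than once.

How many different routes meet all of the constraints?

20

A right/down-only route from (1,1) to (4,4) makes exactly 3 down-moves and 3 right-moves in some order.
With no other constraints that would be C(6,3) = 20 routes.
That gives 20 routes.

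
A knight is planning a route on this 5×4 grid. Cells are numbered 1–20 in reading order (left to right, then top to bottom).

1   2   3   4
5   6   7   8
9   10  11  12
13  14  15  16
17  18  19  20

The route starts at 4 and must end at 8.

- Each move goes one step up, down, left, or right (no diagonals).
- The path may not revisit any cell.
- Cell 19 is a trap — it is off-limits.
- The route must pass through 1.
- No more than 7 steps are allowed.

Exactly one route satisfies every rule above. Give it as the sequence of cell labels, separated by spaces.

Any route must reach 1 and still end at 8 within 7 moves, so the order of the required stops is forced.
Route from 4: 3× left (reaching 1), down to 5, 3× right (reaching 8) — 7 moves in all.
Check: all required cells visited; 7 ≤ 7 moves.

4 3 2 1 5 6 7 8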